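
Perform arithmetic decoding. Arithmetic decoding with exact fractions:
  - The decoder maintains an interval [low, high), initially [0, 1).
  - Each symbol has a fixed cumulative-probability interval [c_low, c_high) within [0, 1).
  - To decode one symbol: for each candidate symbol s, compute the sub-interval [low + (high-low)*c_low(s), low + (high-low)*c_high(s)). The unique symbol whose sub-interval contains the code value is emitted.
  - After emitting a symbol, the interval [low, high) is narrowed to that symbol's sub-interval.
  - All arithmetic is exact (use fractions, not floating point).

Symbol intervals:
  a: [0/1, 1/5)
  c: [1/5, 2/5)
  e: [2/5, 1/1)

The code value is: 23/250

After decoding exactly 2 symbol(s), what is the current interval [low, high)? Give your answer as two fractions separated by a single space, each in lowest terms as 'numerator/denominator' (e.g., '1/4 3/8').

Step 1: interval [0/1, 1/1), width = 1/1 - 0/1 = 1/1
  'a': [0/1 + 1/1*0/1, 0/1 + 1/1*1/5) = [0/1, 1/5) <- contains code 23/250
  'c': [0/1 + 1/1*1/5, 0/1 + 1/1*2/5) = [1/5, 2/5)
  'e': [0/1 + 1/1*2/5, 0/1 + 1/1*1/1) = [2/5, 1/1)
  emit 'a', narrow to [0/1, 1/5)
Step 2: interval [0/1, 1/5), width = 1/5 - 0/1 = 1/5
  'a': [0/1 + 1/5*0/1, 0/1 + 1/5*1/5) = [0/1, 1/25)
  'c': [0/1 + 1/5*1/5, 0/1 + 1/5*2/5) = [1/25, 2/25)
  'e': [0/1 + 1/5*2/5, 0/1 + 1/5*1/1) = [2/25, 1/5) <- contains code 23/250
  emit 'e', narrow to [2/25, 1/5)

Answer: 2/25 1/5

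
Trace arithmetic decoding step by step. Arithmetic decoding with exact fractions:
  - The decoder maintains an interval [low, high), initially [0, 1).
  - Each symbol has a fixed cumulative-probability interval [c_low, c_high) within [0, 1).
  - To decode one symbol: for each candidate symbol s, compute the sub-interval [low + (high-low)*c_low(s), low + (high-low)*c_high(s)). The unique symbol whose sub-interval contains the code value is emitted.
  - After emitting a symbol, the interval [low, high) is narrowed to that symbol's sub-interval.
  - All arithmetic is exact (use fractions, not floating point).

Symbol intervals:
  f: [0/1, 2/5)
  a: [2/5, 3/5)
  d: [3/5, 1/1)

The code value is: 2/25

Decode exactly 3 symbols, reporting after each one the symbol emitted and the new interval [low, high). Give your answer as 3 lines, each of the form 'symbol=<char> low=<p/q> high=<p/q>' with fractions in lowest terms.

Step 1: interval [0/1, 1/1), width = 1/1 - 0/1 = 1/1
  'f': [0/1 + 1/1*0/1, 0/1 + 1/1*2/5) = [0/1, 2/5) <- contains code 2/25
  'a': [0/1 + 1/1*2/5, 0/1 + 1/1*3/5) = [2/5, 3/5)
  'd': [0/1 + 1/1*3/5, 0/1 + 1/1*1/1) = [3/5, 1/1)
  emit 'f', narrow to [0/1, 2/5)
Step 2: interval [0/1, 2/5), width = 2/5 - 0/1 = 2/5
  'f': [0/1 + 2/5*0/1, 0/1 + 2/5*2/5) = [0/1, 4/25) <- contains code 2/25
  'a': [0/1 + 2/5*2/5, 0/1 + 2/5*3/5) = [4/25, 6/25)
  'd': [0/1 + 2/5*3/5, 0/1 + 2/5*1/1) = [6/25, 2/5)
  emit 'f', narrow to [0/1, 4/25)
Step 3: interval [0/1, 4/25), width = 4/25 - 0/1 = 4/25
  'f': [0/1 + 4/25*0/1, 0/1 + 4/25*2/5) = [0/1, 8/125)
  'a': [0/1 + 4/25*2/5, 0/1 + 4/25*3/5) = [8/125, 12/125) <- contains code 2/25
  'd': [0/1 + 4/25*3/5, 0/1 + 4/25*1/1) = [12/125, 4/25)
  emit 'a', narrow to [8/125, 12/125)

Answer: symbol=f low=0/1 high=2/5
symbol=f low=0/1 high=4/25
symbol=a low=8/125 high=12/125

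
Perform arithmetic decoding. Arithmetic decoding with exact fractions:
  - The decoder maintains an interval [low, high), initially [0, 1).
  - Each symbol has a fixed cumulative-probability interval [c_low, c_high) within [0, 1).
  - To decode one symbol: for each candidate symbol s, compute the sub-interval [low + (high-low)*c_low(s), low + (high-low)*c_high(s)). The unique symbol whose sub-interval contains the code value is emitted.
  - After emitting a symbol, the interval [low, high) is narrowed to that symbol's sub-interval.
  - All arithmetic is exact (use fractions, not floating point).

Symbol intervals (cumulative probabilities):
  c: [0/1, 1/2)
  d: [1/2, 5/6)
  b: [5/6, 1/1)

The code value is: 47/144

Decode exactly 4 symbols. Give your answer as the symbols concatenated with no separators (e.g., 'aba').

Step 1: interval [0/1, 1/1), width = 1/1 - 0/1 = 1/1
  'c': [0/1 + 1/1*0/1, 0/1 + 1/1*1/2) = [0/1, 1/2) <- contains code 47/144
  'd': [0/1 + 1/1*1/2, 0/1 + 1/1*5/6) = [1/2, 5/6)
  'b': [0/1 + 1/1*5/6, 0/1 + 1/1*1/1) = [5/6, 1/1)
  emit 'c', narrow to [0/1, 1/2)
Step 2: interval [0/1, 1/2), width = 1/2 - 0/1 = 1/2
  'c': [0/1 + 1/2*0/1, 0/1 + 1/2*1/2) = [0/1, 1/4)
  'd': [0/1 + 1/2*1/2, 0/1 + 1/2*5/6) = [1/4, 5/12) <- contains code 47/144
  'b': [0/1 + 1/2*5/6, 0/1 + 1/2*1/1) = [5/12, 1/2)
  emit 'd', narrow to [1/4, 5/12)
Step 3: interval [1/4, 5/12), width = 5/12 - 1/4 = 1/6
  'c': [1/4 + 1/6*0/1, 1/4 + 1/6*1/2) = [1/4, 1/3) <- contains code 47/144
  'd': [1/4 + 1/6*1/2, 1/4 + 1/6*5/6) = [1/3, 7/18)
  'b': [1/4 + 1/6*5/6, 1/4 + 1/6*1/1) = [7/18, 5/12)
  emit 'c', narrow to [1/4, 1/3)
Step 4: interval [1/4, 1/3), width = 1/3 - 1/4 = 1/12
  'c': [1/4 + 1/12*0/1, 1/4 + 1/12*1/2) = [1/4, 7/24)
  'd': [1/4 + 1/12*1/2, 1/4 + 1/12*5/6) = [7/24, 23/72)
  'b': [1/4 + 1/12*5/6, 1/4 + 1/12*1/1) = [23/72, 1/3) <- contains code 47/144
  emit 'b', narrow to [23/72, 1/3)

Answer: cdcb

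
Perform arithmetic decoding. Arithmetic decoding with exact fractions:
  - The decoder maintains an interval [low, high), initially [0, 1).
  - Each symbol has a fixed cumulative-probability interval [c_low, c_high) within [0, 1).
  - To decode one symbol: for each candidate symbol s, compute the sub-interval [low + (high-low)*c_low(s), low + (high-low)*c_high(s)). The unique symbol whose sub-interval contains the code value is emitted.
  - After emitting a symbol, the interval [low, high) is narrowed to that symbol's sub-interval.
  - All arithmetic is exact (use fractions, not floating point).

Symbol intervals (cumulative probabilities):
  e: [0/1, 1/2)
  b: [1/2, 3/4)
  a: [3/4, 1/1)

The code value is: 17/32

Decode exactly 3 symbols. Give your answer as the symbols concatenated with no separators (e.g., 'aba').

Step 1: interval [0/1, 1/1), width = 1/1 - 0/1 = 1/1
  'e': [0/1 + 1/1*0/1, 0/1 + 1/1*1/2) = [0/1, 1/2)
  'b': [0/1 + 1/1*1/2, 0/1 + 1/1*3/4) = [1/2, 3/4) <- contains code 17/32
  'a': [0/1 + 1/1*3/4, 0/1 + 1/1*1/1) = [3/4, 1/1)
  emit 'b', narrow to [1/2, 3/4)
Step 2: interval [1/2, 3/4), width = 3/4 - 1/2 = 1/4
  'e': [1/2 + 1/4*0/1, 1/2 + 1/4*1/2) = [1/2, 5/8) <- contains code 17/32
  'b': [1/2 + 1/4*1/2, 1/2 + 1/4*3/4) = [5/8, 11/16)
  'a': [1/2 + 1/4*3/4, 1/2 + 1/4*1/1) = [11/16, 3/4)
  emit 'e', narrow to [1/2, 5/8)
Step 3: interval [1/2, 5/8), width = 5/8 - 1/2 = 1/8
  'e': [1/2 + 1/8*0/1, 1/2 + 1/8*1/2) = [1/2, 9/16) <- contains code 17/32
  'b': [1/2 + 1/8*1/2, 1/2 + 1/8*3/4) = [9/16, 19/32)
  'a': [1/2 + 1/8*3/4, 1/2 + 1/8*1/1) = [19/32, 5/8)
  emit 'e', narrow to [1/2, 9/16)

Answer: bee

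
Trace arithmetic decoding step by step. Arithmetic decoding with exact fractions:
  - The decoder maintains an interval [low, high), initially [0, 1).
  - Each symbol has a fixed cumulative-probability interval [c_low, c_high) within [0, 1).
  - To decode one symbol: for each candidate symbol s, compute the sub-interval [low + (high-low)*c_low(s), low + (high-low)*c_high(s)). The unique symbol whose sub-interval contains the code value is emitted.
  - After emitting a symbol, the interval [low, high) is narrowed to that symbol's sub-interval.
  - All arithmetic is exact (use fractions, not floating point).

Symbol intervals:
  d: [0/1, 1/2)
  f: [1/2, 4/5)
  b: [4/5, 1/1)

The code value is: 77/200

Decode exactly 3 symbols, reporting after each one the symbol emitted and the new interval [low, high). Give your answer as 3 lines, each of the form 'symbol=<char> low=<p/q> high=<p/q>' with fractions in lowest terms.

Step 1: interval [0/1, 1/1), width = 1/1 - 0/1 = 1/1
  'd': [0/1 + 1/1*0/1, 0/1 + 1/1*1/2) = [0/1, 1/2) <- contains code 77/200
  'f': [0/1 + 1/1*1/2, 0/1 + 1/1*4/5) = [1/2, 4/5)
  'b': [0/1 + 1/1*4/5, 0/1 + 1/1*1/1) = [4/5, 1/1)
  emit 'd', narrow to [0/1, 1/2)
Step 2: interval [0/1, 1/2), width = 1/2 - 0/1 = 1/2
  'd': [0/1 + 1/2*0/1, 0/1 + 1/2*1/2) = [0/1, 1/4)
  'f': [0/1 + 1/2*1/2, 0/1 + 1/2*4/5) = [1/4, 2/5) <- contains code 77/200
  'b': [0/1 + 1/2*4/5, 0/1 + 1/2*1/1) = [2/5, 1/2)
  emit 'f', narrow to [1/4, 2/5)
Step 3: interval [1/4, 2/5), width = 2/5 - 1/4 = 3/20
  'd': [1/4 + 3/20*0/1, 1/4 + 3/20*1/2) = [1/4, 13/40)
  'f': [1/4 + 3/20*1/2, 1/4 + 3/20*4/5) = [13/40, 37/100)
  'b': [1/4 + 3/20*4/5, 1/4 + 3/20*1/1) = [37/100, 2/5) <- contains code 77/200
  emit 'b', narrow to [37/100, 2/5)

Answer: symbol=d low=0/1 high=1/2
symbol=f low=1/4 high=2/5
symbol=b low=37/100 high=2/5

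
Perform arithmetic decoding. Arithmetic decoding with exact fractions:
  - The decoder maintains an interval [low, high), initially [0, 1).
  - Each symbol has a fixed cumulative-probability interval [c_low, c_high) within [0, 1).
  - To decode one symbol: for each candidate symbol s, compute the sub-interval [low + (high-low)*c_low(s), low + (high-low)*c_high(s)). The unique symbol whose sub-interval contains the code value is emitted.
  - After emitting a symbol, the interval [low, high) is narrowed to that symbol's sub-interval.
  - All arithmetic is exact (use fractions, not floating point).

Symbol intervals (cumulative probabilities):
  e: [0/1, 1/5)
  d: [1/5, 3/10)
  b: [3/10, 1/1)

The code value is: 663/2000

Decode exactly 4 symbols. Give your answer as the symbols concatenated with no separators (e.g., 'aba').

Answer: bedd

Derivation:
Step 1: interval [0/1, 1/1), width = 1/1 - 0/1 = 1/1
  'e': [0/1 + 1/1*0/1, 0/1 + 1/1*1/5) = [0/1, 1/5)
  'd': [0/1 + 1/1*1/5, 0/1 + 1/1*3/10) = [1/5, 3/10)
  'b': [0/1 + 1/1*3/10, 0/1 + 1/1*1/1) = [3/10, 1/1) <- contains code 663/2000
  emit 'b', narrow to [3/10, 1/1)
Step 2: interval [3/10, 1/1), width = 1/1 - 3/10 = 7/10
  'e': [3/10 + 7/10*0/1, 3/10 + 7/10*1/5) = [3/10, 11/25) <- contains code 663/2000
  'd': [3/10 + 7/10*1/5, 3/10 + 7/10*3/10) = [11/25, 51/100)
  'b': [3/10 + 7/10*3/10, 3/10 + 7/10*1/1) = [51/100, 1/1)
  emit 'e', narrow to [3/10, 11/25)
Step 3: interval [3/10, 11/25), width = 11/25 - 3/10 = 7/50
  'e': [3/10 + 7/50*0/1, 3/10 + 7/50*1/5) = [3/10, 41/125)
  'd': [3/10 + 7/50*1/5, 3/10 + 7/50*3/10) = [41/125, 171/500) <- contains code 663/2000
  'b': [3/10 + 7/50*3/10, 3/10 + 7/50*1/1) = [171/500, 11/25)
  emit 'd', narrow to [41/125, 171/500)
Step 4: interval [41/125, 171/500), width = 171/500 - 41/125 = 7/500
  'e': [41/125 + 7/500*0/1, 41/125 + 7/500*1/5) = [41/125, 827/2500)
  'd': [41/125 + 7/500*1/5, 41/125 + 7/500*3/10) = [827/2500, 1661/5000) <- contains code 663/2000
  'b': [41/125 + 7/500*3/10, 41/125 + 7/500*1/1) = [1661/5000, 171/500)
  emit 'd', narrow to [827/2500, 1661/5000)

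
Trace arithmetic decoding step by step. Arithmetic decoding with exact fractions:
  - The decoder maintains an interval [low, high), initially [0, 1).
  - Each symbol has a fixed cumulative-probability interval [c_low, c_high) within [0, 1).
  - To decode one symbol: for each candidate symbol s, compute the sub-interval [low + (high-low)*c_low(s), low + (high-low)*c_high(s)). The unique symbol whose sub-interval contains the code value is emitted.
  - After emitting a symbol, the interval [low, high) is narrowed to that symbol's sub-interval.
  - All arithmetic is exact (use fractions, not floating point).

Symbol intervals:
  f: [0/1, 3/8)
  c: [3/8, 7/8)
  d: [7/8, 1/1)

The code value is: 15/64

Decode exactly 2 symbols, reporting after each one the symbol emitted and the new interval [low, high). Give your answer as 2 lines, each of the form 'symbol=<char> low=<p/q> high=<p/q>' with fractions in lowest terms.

Step 1: interval [0/1, 1/1), width = 1/1 - 0/1 = 1/1
  'f': [0/1 + 1/1*0/1, 0/1 + 1/1*3/8) = [0/1, 3/8) <- contains code 15/64
  'c': [0/1 + 1/1*3/8, 0/1 + 1/1*7/8) = [3/8, 7/8)
  'd': [0/1 + 1/1*7/8, 0/1 + 1/1*1/1) = [7/8, 1/1)
  emit 'f', narrow to [0/1, 3/8)
Step 2: interval [0/1, 3/8), width = 3/8 - 0/1 = 3/8
  'f': [0/1 + 3/8*0/1, 0/1 + 3/8*3/8) = [0/1, 9/64)
  'c': [0/1 + 3/8*3/8, 0/1 + 3/8*7/8) = [9/64, 21/64) <- contains code 15/64
  'd': [0/1 + 3/8*7/8, 0/1 + 3/8*1/1) = [21/64, 3/8)
  emit 'c', narrow to [9/64, 21/64)

Answer: symbol=f low=0/1 high=3/8
symbol=c low=9/64 high=21/64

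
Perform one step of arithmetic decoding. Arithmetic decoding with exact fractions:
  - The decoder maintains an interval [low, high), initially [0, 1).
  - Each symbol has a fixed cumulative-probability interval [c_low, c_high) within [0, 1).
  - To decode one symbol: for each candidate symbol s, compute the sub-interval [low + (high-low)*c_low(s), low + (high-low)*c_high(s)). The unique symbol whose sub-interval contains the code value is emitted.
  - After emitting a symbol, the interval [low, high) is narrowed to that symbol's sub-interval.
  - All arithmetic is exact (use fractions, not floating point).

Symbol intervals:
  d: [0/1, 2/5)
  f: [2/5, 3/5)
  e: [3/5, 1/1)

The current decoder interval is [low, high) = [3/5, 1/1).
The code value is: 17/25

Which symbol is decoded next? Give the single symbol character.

Answer: d

Derivation:
Interval width = high − low = 1/1 − 3/5 = 2/5
Scaled code = (code − low) / width = (17/25 − 3/5) / 2/5 = 1/5
  d: [0/1, 2/5) ← scaled code falls here ✓
  f: [2/5, 3/5) 
  e: [3/5, 1/1) 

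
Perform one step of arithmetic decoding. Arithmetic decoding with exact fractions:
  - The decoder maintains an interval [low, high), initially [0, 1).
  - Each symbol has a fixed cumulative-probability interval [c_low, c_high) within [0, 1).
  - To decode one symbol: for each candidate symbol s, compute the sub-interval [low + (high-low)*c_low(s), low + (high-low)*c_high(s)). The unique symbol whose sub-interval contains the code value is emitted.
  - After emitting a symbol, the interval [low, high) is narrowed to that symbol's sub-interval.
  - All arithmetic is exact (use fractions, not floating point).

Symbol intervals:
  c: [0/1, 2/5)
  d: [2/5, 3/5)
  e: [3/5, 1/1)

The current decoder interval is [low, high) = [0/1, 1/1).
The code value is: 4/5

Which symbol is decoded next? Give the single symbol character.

Interval width = high − low = 1/1 − 0/1 = 1/1
Scaled code = (code − low) / width = (4/5 − 0/1) / 1/1 = 4/5
  c: [0/1, 2/5) 
  d: [2/5, 3/5) 
  e: [3/5, 1/1) ← scaled code falls here ✓

Answer: e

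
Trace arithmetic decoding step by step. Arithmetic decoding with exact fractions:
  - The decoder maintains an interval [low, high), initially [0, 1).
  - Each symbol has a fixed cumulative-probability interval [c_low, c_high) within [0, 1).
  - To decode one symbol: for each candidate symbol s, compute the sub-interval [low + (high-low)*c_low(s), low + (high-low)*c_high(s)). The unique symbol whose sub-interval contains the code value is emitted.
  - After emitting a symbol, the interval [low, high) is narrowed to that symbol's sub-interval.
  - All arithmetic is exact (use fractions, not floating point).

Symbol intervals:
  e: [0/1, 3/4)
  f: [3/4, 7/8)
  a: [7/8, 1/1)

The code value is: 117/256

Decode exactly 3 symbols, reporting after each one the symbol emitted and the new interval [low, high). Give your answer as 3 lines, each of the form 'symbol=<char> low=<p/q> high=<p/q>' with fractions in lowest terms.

Answer: symbol=e low=0/1 high=3/4
symbol=e low=0/1 high=9/16
symbol=f low=27/64 high=63/128

Derivation:
Step 1: interval [0/1, 1/1), width = 1/1 - 0/1 = 1/1
  'e': [0/1 + 1/1*0/1, 0/1 + 1/1*3/4) = [0/1, 3/4) <- contains code 117/256
  'f': [0/1 + 1/1*3/4, 0/1 + 1/1*7/8) = [3/4, 7/8)
  'a': [0/1 + 1/1*7/8, 0/1 + 1/1*1/1) = [7/8, 1/1)
  emit 'e', narrow to [0/1, 3/4)
Step 2: interval [0/1, 3/4), width = 3/4 - 0/1 = 3/4
  'e': [0/1 + 3/4*0/1, 0/1 + 3/4*3/4) = [0/1, 9/16) <- contains code 117/256
  'f': [0/1 + 3/4*3/4, 0/1 + 3/4*7/8) = [9/16, 21/32)
  'a': [0/1 + 3/4*7/8, 0/1 + 3/4*1/1) = [21/32, 3/4)
  emit 'e', narrow to [0/1, 9/16)
Step 3: interval [0/1, 9/16), width = 9/16 - 0/1 = 9/16
  'e': [0/1 + 9/16*0/1, 0/1 + 9/16*3/4) = [0/1, 27/64)
  'f': [0/1 + 9/16*3/4, 0/1 + 9/16*7/8) = [27/64, 63/128) <- contains code 117/256
  'a': [0/1 + 9/16*7/8, 0/1 + 9/16*1/1) = [63/128, 9/16)
  emit 'f', narrow to [27/64, 63/128)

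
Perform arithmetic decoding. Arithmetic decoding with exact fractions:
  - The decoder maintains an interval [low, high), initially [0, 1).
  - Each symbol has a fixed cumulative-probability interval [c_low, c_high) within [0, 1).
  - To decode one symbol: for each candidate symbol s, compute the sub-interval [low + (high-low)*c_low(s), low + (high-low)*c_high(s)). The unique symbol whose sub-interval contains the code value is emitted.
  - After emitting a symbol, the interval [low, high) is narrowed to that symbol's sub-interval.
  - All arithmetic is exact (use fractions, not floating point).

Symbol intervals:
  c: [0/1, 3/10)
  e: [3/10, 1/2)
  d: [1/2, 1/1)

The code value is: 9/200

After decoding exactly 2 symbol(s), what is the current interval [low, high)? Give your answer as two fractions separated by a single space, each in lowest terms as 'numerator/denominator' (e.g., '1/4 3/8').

Step 1: interval [0/1, 1/1), width = 1/1 - 0/1 = 1/1
  'c': [0/1 + 1/1*0/1, 0/1 + 1/1*3/10) = [0/1, 3/10) <- contains code 9/200
  'e': [0/1 + 1/1*3/10, 0/1 + 1/1*1/2) = [3/10, 1/2)
  'd': [0/1 + 1/1*1/2, 0/1 + 1/1*1/1) = [1/2, 1/1)
  emit 'c', narrow to [0/1, 3/10)
Step 2: interval [0/1, 3/10), width = 3/10 - 0/1 = 3/10
  'c': [0/1 + 3/10*0/1, 0/1 + 3/10*3/10) = [0/1, 9/100) <- contains code 9/200
  'e': [0/1 + 3/10*3/10, 0/1 + 3/10*1/2) = [9/100, 3/20)
  'd': [0/1 + 3/10*1/2, 0/1 + 3/10*1/1) = [3/20, 3/10)
  emit 'c', narrow to [0/1, 9/100)

Answer: 0/1 9/100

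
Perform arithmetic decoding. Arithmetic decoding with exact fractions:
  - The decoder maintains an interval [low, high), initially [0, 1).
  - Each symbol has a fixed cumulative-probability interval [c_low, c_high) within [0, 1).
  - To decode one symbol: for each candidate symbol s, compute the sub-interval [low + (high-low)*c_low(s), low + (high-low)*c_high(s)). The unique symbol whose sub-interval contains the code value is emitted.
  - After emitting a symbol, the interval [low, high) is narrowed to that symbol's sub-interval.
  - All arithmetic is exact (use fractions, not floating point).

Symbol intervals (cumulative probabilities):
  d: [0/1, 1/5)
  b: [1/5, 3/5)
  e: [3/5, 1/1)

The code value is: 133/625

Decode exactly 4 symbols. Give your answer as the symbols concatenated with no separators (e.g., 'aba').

Answer: bdde

Derivation:
Step 1: interval [0/1, 1/1), width = 1/1 - 0/1 = 1/1
  'd': [0/1 + 1/1*0/1, 0/1 + 1/1*1/5) = [0/1, 1/5)
  'b': [0/1 + 1/1*1/5, 0/1 + 1/1*3/5) = [1/5, 3/5) <- contains code 133/625
  'e': [0/1 + 1/1*3/5, 0/1 + 1/1*1/1) = [3/5, 1/1)
  emit 'b', narrow to [1/5, 3/5)
Step 2: interval [1/5, 3/5), width = 3/5 - 1/5 = 2/5
  'd': [1/5 + 2/5*0/1, 1/5 + 2/5*1/5) = [1/5, 7/25) <- contains code 133/625
  'b': [1/5 + 2/5*1/5, 1/5 + 2/5*3/5) = [7/25, 11/25)
  'e': [1/5 + 2/5*3/5, 1/5 + 2/5*1/1) = [11/25, 3/5)
  emit 'd', narrow to [1/5, 7/25)
Step 3: interval [1/5, 7/25), width = 7/25 - 1/5 = 2/25
  'd': [1/5 + 2/25*0/1, 1/5 + 2/25*1/5) = [1/5, 27/125) <- contains code 133/625
  'b': [1/5 + 2/25*1/5, 1/5 + 2/25*3/5) = [27/125, 31/125)
  'e': [1/5 + 2/25*3/5, 1/5 + 2/25*1/1) = [31/125, 7/25)
  emit 'd', narrow to [1/5, 27/125)
Step 4: interval [1/5, 27/125), width = 27/125 - 1/5 = 2/125
  'd': [1/5 + 2/125*0/1, 1/5 + 2/125*1/5) = [1/5, 127/625)
  'b': [1/5 + 2/125*1/5, 1/5 + 2/125*3/5) = [127/625, 131/625)
  'e': [1/5 + 2/125*3/5, 1/5 + 2/125*1/1) = [131/625, 27/125) <- contains code 133/625
  emit 'e', narrow to [131/625, 27/125)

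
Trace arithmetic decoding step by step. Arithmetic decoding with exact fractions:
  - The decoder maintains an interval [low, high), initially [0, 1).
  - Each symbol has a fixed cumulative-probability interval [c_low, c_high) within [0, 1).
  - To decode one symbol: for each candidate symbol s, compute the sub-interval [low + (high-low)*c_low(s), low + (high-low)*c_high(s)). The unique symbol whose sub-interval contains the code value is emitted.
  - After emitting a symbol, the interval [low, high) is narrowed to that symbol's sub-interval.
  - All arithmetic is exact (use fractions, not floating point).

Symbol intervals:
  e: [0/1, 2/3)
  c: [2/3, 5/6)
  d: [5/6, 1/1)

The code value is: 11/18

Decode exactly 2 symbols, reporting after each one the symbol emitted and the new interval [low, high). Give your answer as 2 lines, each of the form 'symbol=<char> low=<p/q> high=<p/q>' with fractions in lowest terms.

Answer: symbol=e low=0/1 high=2/3
symbol=d low=5/9 high=2/3

Derivation:
Step 1: interval [0/1, 1/1), width = 1/1 - 0/1 = 1/1
  'e': [0/1 + 1/1*0/1, 0/1 + 1/1*2/3) = [0/1, 2/3) <- contains code 11/18
  'c': [0/1 + 1/1*2/3, 0/1 + 1/1*5/6) = [2/3, 5/6)
  'd': [0/1 + 1/1*5/6, 0/1 + 1/1*1/1) = [5/6, 1/1)
  emit 'e', narrow to [0/1, 2/3)
Step 2: interval [0/1, 2/3), width = 2/3 - 0/1 = 2/3
  'e': [0/1 + 2/3*0/1, 0/1 + 2/3*2/3) = [0/1, 4/9)
  'c': [0/1 + 2/3*2/3, 0/1 + 2/3*5/6) = [4/9, 5/9)
  'd': [0/1 + 2/3*5/6, 0/1 + 2/3*1/1) = [5/9, 2/3) <- contains code 11/18
  emit 'd', narrow to [5/9, 2/3)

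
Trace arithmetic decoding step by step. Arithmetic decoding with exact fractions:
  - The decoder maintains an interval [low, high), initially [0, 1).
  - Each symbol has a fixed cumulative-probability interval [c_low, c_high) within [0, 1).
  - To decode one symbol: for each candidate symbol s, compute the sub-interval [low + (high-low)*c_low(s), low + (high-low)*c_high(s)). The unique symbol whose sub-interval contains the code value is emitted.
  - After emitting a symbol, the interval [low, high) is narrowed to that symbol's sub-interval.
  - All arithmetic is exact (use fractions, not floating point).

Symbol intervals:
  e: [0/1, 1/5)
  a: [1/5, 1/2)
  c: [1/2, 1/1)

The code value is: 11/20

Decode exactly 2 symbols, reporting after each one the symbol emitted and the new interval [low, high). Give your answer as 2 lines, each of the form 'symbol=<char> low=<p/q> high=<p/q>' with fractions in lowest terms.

Answer: symbol=c low=1/2 high=1/1
symbol=e low=1/2 high=3/5

Derivation:
Step 1: interval [0/1, 1/1), width = 1/1 - 0/1 = 1/1
  'e': [0/1 + 1/1*0/1, 0/1 + 1/1*1/5) = [0/1, 1/5)
  'a': [0/1 + 1/1*1/5, 0/1 + 1/1*1/2) = [1/5, 1/2)
  'c': [0/1 + 1/1*1/2, 0/1 + 1/1*1/1) = [1/2, 1/1) <- contains code 11/20
  emit 'c', narrow to [1/2, 1/1)
Step 2: interval [1/2, 1/1), width = 1/1 - 1/2 = 1/2
  'e': [1/2 + 1/2*0/1, 1/2 + 1/2*1/5) = [1/2, 3/5) <- contains code 11/20
  'a': [1/2 + 1/2*1/5, 1/2 + 1/2*1/2) = [3/5, 3/4)
  'c': [1/2 + 1/2*1/2, 1/2 + 1/2*1/1) = [3/4, 1/1)
  emit 'e', narrow to [1/2, 3/5)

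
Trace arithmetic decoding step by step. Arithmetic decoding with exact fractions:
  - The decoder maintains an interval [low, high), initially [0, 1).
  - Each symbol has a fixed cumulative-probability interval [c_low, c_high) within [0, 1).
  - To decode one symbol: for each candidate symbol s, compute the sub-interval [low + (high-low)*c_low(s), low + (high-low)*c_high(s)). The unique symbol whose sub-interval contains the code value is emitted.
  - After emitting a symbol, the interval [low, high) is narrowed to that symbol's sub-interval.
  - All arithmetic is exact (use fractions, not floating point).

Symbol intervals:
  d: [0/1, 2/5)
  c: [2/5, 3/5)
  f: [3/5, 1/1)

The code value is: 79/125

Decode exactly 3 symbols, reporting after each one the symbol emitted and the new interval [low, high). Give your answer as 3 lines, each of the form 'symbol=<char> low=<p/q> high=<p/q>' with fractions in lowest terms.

Step 1: interval [0/1, 1/1), width = 1/1 - 0/1 = 1/1
  'd': [0/1 + 1/1*0/1, 0/1 + 1/1*2/5) = [0/1, 2/5)
  'c': [0/1 + 1/1*2/5, 0/1 + 1/1*3/5) = [2/5, 3/5)
  'f': [0/1 + 1/1*3/5, 0/1 + 1/1*1/1) = [3/5, 1/1) <- contains code 79/125
  emit 'f', narrow to [3/5, 1/1)
Step 2: interval [3/5, 1/1), width = 1/1 - 3/5 = 2/5
  'd': [3/5 + 2/5*0/1, 3/5 + 2/5*2/5) = [3/5, 19/25) <- contains code 79/125
  'c': [3/5 + 2/5*2/5, 3/5 + 2/5*3/5) = [19/25, 21/25)
  'f': [3/5 + 2/5*3/5, 3/5 + 2/5*1/1) = [21/25, 1/1)
  emit 'd', narrow to [3/5, 19/25)
Step 3: interval [3/5, 19/25), width = 19/25 - 3/5 = 4/25
  'd': [3/5 + 4/25*0/1, 3/5 + 4/25*2/5) = [3/5, 83/125) <- contains code 79/125
  'c': [3/5 + 4/25*2/5, 3/5 + 4/25*3/5) = [83/125, 87/125)
  'f': [3/5 + 4/25*3/5, 3/5 + 4/25*1/1) = [87/125, 19/25)
  emit 'd', narrow to [3/5, 83/125)

Answer: symbol=f low=3/5 high=1/1
symbol=d low=3/5 high=19/25
symbol=d low=3/5 high=83/125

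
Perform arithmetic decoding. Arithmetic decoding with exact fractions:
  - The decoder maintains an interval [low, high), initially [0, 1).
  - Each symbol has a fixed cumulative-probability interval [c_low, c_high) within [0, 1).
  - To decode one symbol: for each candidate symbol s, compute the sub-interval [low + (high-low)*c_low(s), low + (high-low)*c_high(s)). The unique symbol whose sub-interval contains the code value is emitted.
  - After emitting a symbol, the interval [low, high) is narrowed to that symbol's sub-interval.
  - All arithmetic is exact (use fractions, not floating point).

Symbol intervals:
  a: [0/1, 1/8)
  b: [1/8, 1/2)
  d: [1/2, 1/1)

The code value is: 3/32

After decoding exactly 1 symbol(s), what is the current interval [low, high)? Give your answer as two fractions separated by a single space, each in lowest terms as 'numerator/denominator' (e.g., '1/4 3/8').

Step 1: interval [0/1, 1/1), width = 1/1 - 0/1 = 1/1
  'a': [0/1 + 1/1*0/1, 0/1 + 1/1*1/8) = [0/1, 1/8) <- contains code 3/32
  'b': [0/1 + 1/1*1/8, 0/1 + 1/1*1/2) = [1/8, 1/2)
  'd': [0/1 + 1/1*1/2, 0/1 + 1/1*1/1) = [1/2, 1/1)
  emit 'a', narrow to [0/1, 1/8)

Answer: 0/1 1/8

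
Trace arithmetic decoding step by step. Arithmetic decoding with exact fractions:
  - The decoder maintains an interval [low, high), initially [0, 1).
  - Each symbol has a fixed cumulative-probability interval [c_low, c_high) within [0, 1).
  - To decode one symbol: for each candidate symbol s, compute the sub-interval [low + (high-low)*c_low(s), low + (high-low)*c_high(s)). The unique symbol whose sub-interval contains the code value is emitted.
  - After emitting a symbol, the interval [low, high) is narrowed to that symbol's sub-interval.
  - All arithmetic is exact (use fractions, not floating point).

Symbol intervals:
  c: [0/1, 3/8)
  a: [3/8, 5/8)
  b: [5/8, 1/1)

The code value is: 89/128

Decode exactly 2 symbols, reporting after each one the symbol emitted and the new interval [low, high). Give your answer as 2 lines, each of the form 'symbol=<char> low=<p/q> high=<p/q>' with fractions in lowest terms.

Step 1: interval [0/1, 1/1), width = 1/1 - 0/1 = 1/1
  'c': [0/1 + 1/1*0/1, 0/1 + 1/1*3/8) = [0/1, 3/8)
  'a': [0/1 + 1/1*3/8, 0/1 + 1/1*5/8) = [3/8, 5/8)
  'b': [0/1 + 1/1*5/8, 0/1 + 1/1*1/1) = [5/8, 1/1) <- contains code 89/128
  emit 'b', narrow to [5/8, 1/1)
Step 2: interval [5/8, 1/1), width = 1/1 - 5/8 = 3/8
  'c': [5/8 + 3/8*0/1, 5/8 + 3/8*3/8) = [5/8, 49/64) <- contains code 89/128
  'a': [5/8 + 3/8*3/8, 5/8 + 3/8*5/8) = [49/64, 55/64)
  'b': [5/8 + 3/8*5/8, 5/8 + 3/8*1/1) = [55/64, 1/1)
  emit 'c', narrow to [5/8, 49/64)

Answer: symbol=b low=5/8 high=1/1
symbol=c low=5/8 high=49/64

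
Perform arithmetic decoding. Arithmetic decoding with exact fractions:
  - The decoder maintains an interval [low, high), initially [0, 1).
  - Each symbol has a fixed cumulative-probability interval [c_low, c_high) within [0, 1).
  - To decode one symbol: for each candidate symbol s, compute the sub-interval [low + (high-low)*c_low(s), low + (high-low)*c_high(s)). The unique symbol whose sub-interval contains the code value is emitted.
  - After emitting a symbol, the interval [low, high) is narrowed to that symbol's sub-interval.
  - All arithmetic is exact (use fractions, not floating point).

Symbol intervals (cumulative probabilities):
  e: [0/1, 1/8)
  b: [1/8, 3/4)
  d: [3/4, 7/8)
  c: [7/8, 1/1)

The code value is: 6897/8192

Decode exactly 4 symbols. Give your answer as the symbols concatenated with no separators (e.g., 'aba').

Answer: dbcd

Derivation:
Step 1: interval [0/1, 1/1), width = 1/1 - 0/1 = 1/1
  'e': [0/1 + 1/1*0/1, 0/1 + 1/1*1/8) = [0/1, 1/8)
  'b': [0/1 + 1/1*1/8, 0/1 + 1/1*3/4) = [1/8, 3/4)
  'd': [0/1 + 1/1*3/4, 0/1 + 1/1*7/8) = [3/4, 7/8) <- contains code 6897/8192
  'c': [0/1 + 1/1*7/8, 0/1 + 1/1*1/1) = [7/8, 1/1)
  emit 'd', narrow to [3/4, 7/8)
Step 2: interval [3/4, 7/8), width = 7/8 - 3/4 = 1/8
  'e': [3/4 + 1/8*0/1, 3/4 + 1/8*1/8) = [3/4, 49/64)
  'b': [3/4 + 1/8*1/8, 3/4 + 1/8*3/4) = [49/64, 27/32) <- contains code 6897/8192
  'd': [3/4 + 1/8*3/4, 3/4 + 1/8*7/8) = [27/32, 55/64)
  'c': [3/4 + 1/8*7/8, 3/4 + 1/8*1/1) = [55/64, 7/8)
  emit 'b', narrow to [49/64, 27/32)
Step 3: interval [49/64, 27/32), width = 27/32 - 49/64 = 5/64
  'e': [49/64 + 5/64*0/1, 49/64 + 5/64*1/8) = [49/64, 397/512)
  'b': [49/64 + 5/64*1/8, 49/64 + 5/64*3/4) = [397/512, 211/256)
  'd': [49/64 + 5/64*3/4, 49/64 + 5/64*7/8) = [211/256, 427/512)
  'c': [49/64 + 5/64*7/8, 49/64 + 5/64*1/1) = [427/512, 27/32) <- contains code 6897/8192
  emit 'c', narrow to [427/512, 27/32)
Step 4: interval [427/512, 27/32), width = 27/32 - 427/512 = 5/512
  'e': [427/512 + 5/512*0/1, 427/512 + 5/512*1/8) = [427/512, 3421/4096)
  'b': [427/512 + 5/512*1/8, 427/512 + 5/512*3/4) = [3421/4096, 1723/2048)
  'd': [427/512 + 5/512*3/4, 427/512 + 5/512*7/8) = [1723/2048, 3451/4096) <- contains code 6897/8192
  'c': [427/512 + 5/512*7/8, 427/512 + 5/512*1/1) = [3451/4096, 27/32)
  emit 'd', narrow to [1723/2048, 3451/4096)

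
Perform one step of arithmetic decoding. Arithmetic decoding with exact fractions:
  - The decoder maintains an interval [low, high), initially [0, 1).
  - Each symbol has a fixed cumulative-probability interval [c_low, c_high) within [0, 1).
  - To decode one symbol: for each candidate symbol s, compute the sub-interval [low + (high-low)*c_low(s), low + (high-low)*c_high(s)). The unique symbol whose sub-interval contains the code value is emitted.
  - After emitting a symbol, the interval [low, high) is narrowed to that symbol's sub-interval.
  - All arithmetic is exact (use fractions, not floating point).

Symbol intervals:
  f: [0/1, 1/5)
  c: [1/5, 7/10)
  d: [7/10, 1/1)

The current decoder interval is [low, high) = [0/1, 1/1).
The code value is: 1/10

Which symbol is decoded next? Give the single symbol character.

Answer: f

Derivation:
Interval width = high − low = 1/1 − 0/1 = 1/1
Scaled code = (code − low) / width = (1/10 − 0/1) / 1/1 = 1/10
  f: [0/1, 1/5) ← scaled code falls here ✓
  c: [1/5, 7/10) 
  d: [7/10, 1/1) 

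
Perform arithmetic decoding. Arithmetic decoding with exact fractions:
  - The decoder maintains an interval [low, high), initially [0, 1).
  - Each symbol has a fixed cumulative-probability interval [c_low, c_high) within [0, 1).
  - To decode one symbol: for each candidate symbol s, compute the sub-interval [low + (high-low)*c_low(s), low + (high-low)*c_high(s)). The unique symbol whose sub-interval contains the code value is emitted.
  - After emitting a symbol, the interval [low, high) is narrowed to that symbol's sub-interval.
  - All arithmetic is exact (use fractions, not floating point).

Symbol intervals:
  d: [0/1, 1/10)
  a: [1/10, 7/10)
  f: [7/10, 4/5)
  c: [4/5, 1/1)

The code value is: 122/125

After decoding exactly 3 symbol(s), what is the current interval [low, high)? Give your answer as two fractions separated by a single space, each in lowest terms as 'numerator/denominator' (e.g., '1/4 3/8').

Answer: 241/250 247/250

Derivation:
Step 1: interval [0/1, 1/1), width = 1/1 - 0/1 = 1/1
  'd': [0/1 + 1/1*0/1, 0/1 + 1/1*1/10) = [0/1, 1/10)
  'a': [0/1 + 1/1*1/10, 0/1 + 1/1*7/10) = [1/10, 7/10)
  'f': [0/1 + 1/1*7/10, 0/1 + 1/1*4/5) = [7/10, 4/5)
  'c': [0/1 + 1/1*4/5, 0/1 + 1/1*1/1) = [4/5, 1/1) <- contains code 122/125
  emit 'c', narrow to [4/5, 1/1)
Step 2: interval [4/5, 1/1), width = 1/1 - 4/5 = 1/5
  'd': [4/5 + 1/5*0/1, 4/5 + 1/5*1/10) = [4/5, 41/50)
  'a': [4/5 + 1/5*1/10, 4/5 + 1/5*7/10) = [41/50, 47/50)
  'f': [4/5 + 1/5*7/10, 4/5 + 1/5*4/5) = [47/50, 24/25)
  'c': [4/5 + 1/5*4/5, 4/5 + 1/5*1/1) = [24/25, 1/1) <- contains code 122/125
  emit 'c', narrow to [24/25, 1/1)
Step 3: interval [24/25, 1/1), width = 1/1 - 24/25 = 1/25
  'd': [24/25 + 1/25*0/1, 24/25 + 1/25*1/10) = [24/25, 241/250)
  'a': [24/25 + 1/25*1/10, 24/25 + 1/25*7/10) = [241/250, 247/250) <- contains code 122/125
  'f': [24/25 + 1/25*7/10, 24/25 + 1/25*4/5) = [247/250, 124/125)
  'c': [24/25 + 1/25*4/5, 24/25 + 1/25*1/1) = [124/125, 1/1)
  emit 'a', narrow to [241/250, 247/250)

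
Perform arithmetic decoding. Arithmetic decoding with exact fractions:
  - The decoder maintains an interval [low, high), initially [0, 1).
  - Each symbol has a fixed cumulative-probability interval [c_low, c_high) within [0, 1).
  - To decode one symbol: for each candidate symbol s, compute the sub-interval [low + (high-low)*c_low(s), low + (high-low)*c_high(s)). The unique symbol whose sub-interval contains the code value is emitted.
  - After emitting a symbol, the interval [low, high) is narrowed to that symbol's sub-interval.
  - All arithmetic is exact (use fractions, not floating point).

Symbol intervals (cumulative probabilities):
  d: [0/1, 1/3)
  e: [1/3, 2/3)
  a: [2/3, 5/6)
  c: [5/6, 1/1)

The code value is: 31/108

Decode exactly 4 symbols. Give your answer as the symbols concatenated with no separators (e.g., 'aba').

Answer: dcde

Derivation:
Step 1: interval [0/1, 1/1), width = 1/1 - 0/1 = 1/1
  'd': [0/1 + 1/1*0/1, 0/1 + 1/1*1/3) = [0/1, 1/3) <- contains code 31/108
  'e': [0/1 + 1/1*1/3, 0/1 + 1/1*2/3) = [1/3, 2/3)
  'a': [0/1 + 1/1*2/3, 0/1 + 1/1*5/6) = [2/3, 5/6)
  'c': [0/1 + 1/1*5/6, 0/1 + 1/1*1/1) = [5/6, 1/1)
  emit 'd', narrow to [0/1, 1/3)
Step 2: interval [0/1, 1/3), width = 1/3 - 0/1 = 1/3
  'd': [0/1 + 1/3*0/1, 0/1 + 1/3*1/3) = [0/1, 1/9)
  'e': [0/1 + 1/3*1/3, 0/1 + 1/3*2/3) = [1/9, 2/9)
  'a': [0/1 + 1/3*2/3, 0/1 + 1/3*5/6) = [2/9, 5/18)
  'c': [0/1 + 1/3*5/6, 0/1 + 1/3*1/1) = [5/18, 1/3) <- contains code 31/108
  emit 'c', narrow to [5/18, 1/3)
Step 3: interval [5/18, 1/3), width = 1/3 - 5/18 = 1/18
  'd': [5/18 + 1/18*0/1, 5/18 + 1/18*1/3) = [5/18, 8/27) <- contains code 31/108
  'e': [5/18 + 1/18*1/3, 5/18 + 1/18*2/3) = [8/27, 17/54)
  'a': [5/18 + 1/18*2/3, 5/18 + 1/18*5/6) = [17/54, 35/108)
  'c': [5/18 + 1/18*5/6, 5/18 + 1/18*1/1) = [35/108, 1/3)
  emit 'd', narrow to [5/18, 8/27)
Step 4: interval [5/18, 8/27), width = 8/27 - 5/18 = 1/54
  'd': [5/18 + 1/54*0/1, 5/18 + 1/54*1/3) = [5/18, 23/81)
  'e': [5/18 + 1/54*1/3, 5/18 + 1/54*2/3) = [23/81, 47/162) <- contains code 31/108
  'a': [5/18 + 1/54*2/3, 5/18 + 1/54*5/6) = [47/162, 95/324)
  'c': [5/18 + 1/54*5/6, 5/18 + 1/54*1/1) = [95/324, 8/27)
  emit 'e', narrow to [23/81, 47/162)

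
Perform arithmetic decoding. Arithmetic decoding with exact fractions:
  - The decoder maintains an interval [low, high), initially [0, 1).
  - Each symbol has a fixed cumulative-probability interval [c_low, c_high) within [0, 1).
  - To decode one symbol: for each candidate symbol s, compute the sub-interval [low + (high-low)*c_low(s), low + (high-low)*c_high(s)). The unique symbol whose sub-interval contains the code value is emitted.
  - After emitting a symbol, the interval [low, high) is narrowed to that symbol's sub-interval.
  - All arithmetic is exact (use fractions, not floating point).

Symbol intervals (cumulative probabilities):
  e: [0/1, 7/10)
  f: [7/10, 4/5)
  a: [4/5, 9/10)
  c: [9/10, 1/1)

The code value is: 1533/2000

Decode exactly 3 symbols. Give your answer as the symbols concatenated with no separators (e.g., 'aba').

Step 1: interval [0/1, 1/1), width = 1/1 - 0/1 = 1/1
  'e': [0/1 + 1/1*0/1, 0/1 + 1/1*7/10) = [0/1, 7/10)
  'f': [0/1 + 1/1*7/10, 0/1 + 1/1*4/5) = [7/10, 4/5) <- contains code 1533/2000
  'a': [0/1 + 1/1*4/5, 0/1 + 1/1*9/10) = [4/5, 9/10)
  'c': [0/1 + 1/1*9/10, 0/1 + 1/1*1/1) = [9/10, 1/1)
  emit 'f', narrow to [7/10, 4/5)
Step 2: interval [7/10, 4/5), width = 4/5 - 7/10 = 1/10
  'e': [7/10 + 1/10*0/1, 7/10 + 1/10*7/10) = [7/10, 77/100) <- contains code 1533/2000
  'f': [7/10 + 1/10*7/10, 7/10 + 1/10*4/5) = [77/100, 39/50)
  'a': [7/10 + 1/10*4/5, 7/10 + 1/10*9/10) = [39/50, 79/100)
  'c': [7/10 + 1/10*9/10, 7/10 + 1/10*1/1) = [79/100, 4/5)
  emit 'e', narrow to [7/10, 77/100)
Step 3: interval [7/10, 77/100), width = 77/100 - 7/10 = 7/100
  'e': [7/10 + 7/100*0/1, 7/10 + 7/100*7/10) = [7/10, 749/1000)
  'f': [7/10 + 7/100*7/10, 7/10 + 7/100*4/5) = [749/1000, 189/250)
  'a': [7/10 + 7/100*4/5, 7/10 + 7/100*9/10) = [189/250, 763/1000)
  'c': [7/10 + 7/100*9/10, 7/10 + 7/100*1/1) = [763/1000, 77/100) <- contains code 1533/2000
  emit 'c', narrow to [763/1000, 77/100)

Answer: fec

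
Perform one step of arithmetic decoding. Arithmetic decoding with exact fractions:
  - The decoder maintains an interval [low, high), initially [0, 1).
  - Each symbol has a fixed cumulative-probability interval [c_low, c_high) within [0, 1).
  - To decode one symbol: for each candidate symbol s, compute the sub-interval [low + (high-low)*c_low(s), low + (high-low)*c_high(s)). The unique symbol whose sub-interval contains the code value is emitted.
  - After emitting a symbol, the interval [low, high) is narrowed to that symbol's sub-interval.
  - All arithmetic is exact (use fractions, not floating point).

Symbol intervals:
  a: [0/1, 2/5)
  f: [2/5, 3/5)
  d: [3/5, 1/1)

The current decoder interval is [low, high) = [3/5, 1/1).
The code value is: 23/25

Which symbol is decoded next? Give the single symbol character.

Answer: d

Derivation:
Interval width = high − low = 1/1 − 3/5 = 2/5
Scaled code = (code − low) / width = (23/25 − 3/5) / 2/5 = 4/5
  a: [0/1, 2/5) 
  f: [2/5, 3/5) 
  d: [3/5, 1/1) ← scaled code falls here ✓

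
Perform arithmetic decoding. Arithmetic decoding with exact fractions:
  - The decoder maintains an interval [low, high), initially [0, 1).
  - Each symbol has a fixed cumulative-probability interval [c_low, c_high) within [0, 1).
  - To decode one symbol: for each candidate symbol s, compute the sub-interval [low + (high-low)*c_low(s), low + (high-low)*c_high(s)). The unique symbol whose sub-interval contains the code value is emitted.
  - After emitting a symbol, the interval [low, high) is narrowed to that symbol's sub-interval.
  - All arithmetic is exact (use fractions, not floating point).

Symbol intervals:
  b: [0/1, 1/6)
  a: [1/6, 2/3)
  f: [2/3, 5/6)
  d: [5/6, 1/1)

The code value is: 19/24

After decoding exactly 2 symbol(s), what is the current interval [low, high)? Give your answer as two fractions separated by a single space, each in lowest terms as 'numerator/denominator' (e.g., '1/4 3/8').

Answer: 7/9 29/36

Derivation:
Step 1: interval [0/1, 1/1), width = 1/1 - 0/1 = 1/1
  'b': [0/1 + 1/1*0/1, 0/1 + 1/1*1/6) = [0/1, 1/6)
  'a': [0/1 + 1/1*1/6, 0/1 + 1/1*2/3) = [1/6, 2/3)
  'f': [0/1 + 1/1*2/3, 0/1 + 1/1*5/6) = [2/3, 5/6) <- contains code 19/24
  'd': [0/1 + 1/1*5/6, 0/1 + 1/1*1/1) = [5/6, 1/1)
  emit 'f', narrow to [2/3, 5/6)
Step 2: interval [2/3, 5/6), width = 5/6 - 2/3 = 1/6
  'b': [2/3 + 1/6*0/1, 2/3 + 1/6*1/6) = [2/3, 25/36)
  'a': [2/3 + 1/6*1/6, 2/3 + 1/6*2/3) = [25/36, 7/9)
  'f': [2/3 + 1/6*2/3, 2/3 + 1/6*5/6) = [7/9, 29/36) <- contains code 19/24
  'd': [2/3 + 1/6*5/6, 2/3 + 1/6*1/1) = [29/36, 5/6)
  emit 'f', narrow to [7/9, 29/36)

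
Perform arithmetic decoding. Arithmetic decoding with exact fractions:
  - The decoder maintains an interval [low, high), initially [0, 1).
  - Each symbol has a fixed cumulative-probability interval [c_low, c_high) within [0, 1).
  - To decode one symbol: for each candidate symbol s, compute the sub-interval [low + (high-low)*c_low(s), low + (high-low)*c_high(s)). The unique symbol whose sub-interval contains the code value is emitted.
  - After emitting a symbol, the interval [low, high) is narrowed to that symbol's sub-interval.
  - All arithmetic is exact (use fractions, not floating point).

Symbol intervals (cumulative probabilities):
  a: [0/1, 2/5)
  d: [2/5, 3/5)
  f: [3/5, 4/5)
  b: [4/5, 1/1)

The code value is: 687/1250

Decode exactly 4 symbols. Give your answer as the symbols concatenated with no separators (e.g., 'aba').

Step 1: interval [0/1, 1/1), width = 1/1 - 0/1 = 1/1
  'a': [0/1 + 1/1*0/1, 0/1 + 1/1*2/5) = [0/1, 2/5)
  'd': [0/1 + 1/1*2/5, 0/1 + 1/1*3/5) = [2/5, 3/5) <- contains code 687/1250
  'f': [0/1 + 1/1*3/5, 0/1 + 1/1*4/5) = [3/5, 4/5)
  'b': [0/1 + 1/1*4/5, 0/1 + 1/1*1/1) = [4/5, 1/1)
  emit 'd', narrow to [2/5, 3/5)
Step 2: interval [2/5, 3/5), width = 3/5 - 2/5 = 1/5
  'a': [2/5 + 1/5*0/1, 2/5 + 1/5*2/5) = [2/5, 12/25)
  'd': [2/5 + 1/5*2/5, 2/5 + 1/5*3/5) = [12/25, 13/25)
  'f': [2/5 + 1/5*3/5, 2/5 + 1/5*4/5) = [13/25, 14/25) <- contains code 687/1250
  'b': [2/5 + 1/5*4/5, 2/5 + 1/5*1/1) = [14/25, 3/5)
  emit 'f', narrow to [13/25, 14/25)
Step 3: interval [13/25, 14/25), width = 14/25 - 13/25 = 1/25
  'a': [13/25 + 1/25*0/1, 13/25 + 1/25*2/5) = [13/25, 67/125)
  'd': [13/25 + 1/25*2/5, 13/25 + 1/25*3/5) = [67/125, 68/125)
  'f': [13/25 + 1/25*3/5, 13/25 + 1/25*4/5) = [68/125, 69/125) <- contains code 687/1250
  'b': [13/25 + 1/25*4/5, 13/25 + 1/25*1/1) = [69/125, 14/25)
  emit 'f', narrow to [68/125, 69/125)
Step 4: interval [68/125, 69/125), width = 69/125 - 68/125 = 1/125
  'a': [68/125 + 1/125*0/1, 68/125 + 1/125*2/5) = [68/125, 342/625)
  'd': [68/125 + 1/125*2/5, 68/125 + 1/125*3/5) = [342/625, 343/625)
  'f': [68/125 + 1/125*3/5, 68/125 + 1/125*4/5) = [343/625, 344/625) <- contains code 687/1250
  'b': [68/125 + 1/125*4/5, 68/125 + 1/125*1/1) = [344/625, 69/125)
  emit 'f', narrow to [343/625, 344/625)

Answer: dfff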